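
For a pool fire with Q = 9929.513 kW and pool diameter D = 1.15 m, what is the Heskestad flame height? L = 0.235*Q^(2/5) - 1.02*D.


Q^(2/5) = 39.698
0.235 * Q^(2/5) = 9.3291
1.02 * D = 1.173
L = 8.1561 m

8.1561 m


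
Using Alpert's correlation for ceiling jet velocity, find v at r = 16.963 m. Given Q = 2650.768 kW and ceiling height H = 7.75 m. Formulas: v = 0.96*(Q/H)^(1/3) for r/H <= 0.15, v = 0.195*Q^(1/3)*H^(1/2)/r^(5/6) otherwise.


r/H = 16.963 / 7.75 = 2.1888
r/H > 0.15, so v = 0.195*Q^(1/3)*H^(1/2)/r^(5/6)
Q^(1/3) = 13.840
H^(1/2) = 2.7839
r^(5/6) = 10.582
v = 0.195 * 13.840 * 2.7839 / 10.582 = 0.70994 m/s

0.70994 m/s


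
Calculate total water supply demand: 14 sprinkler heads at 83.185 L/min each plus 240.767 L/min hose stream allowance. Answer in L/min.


Sprinkler demand = 14 * 83.185 = 1164.59 L/min
Total = 1164.59 + 240.767 = 1405.357 L/min

1405.357 L/min


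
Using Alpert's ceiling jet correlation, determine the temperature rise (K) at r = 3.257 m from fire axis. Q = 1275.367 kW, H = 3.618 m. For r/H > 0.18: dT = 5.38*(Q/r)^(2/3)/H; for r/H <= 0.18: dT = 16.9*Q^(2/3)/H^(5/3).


r/H = 3.257 / 3.618 = 0.90022
r/H > 0.18, so dT = 5.38*(Q/r)^(2/3)/H
Q/r = 391.58
(Q/r)^(2/3) = 53.524
dT = 5.38 * 53.524 / 3.618 = 79.590 K

79.590 K


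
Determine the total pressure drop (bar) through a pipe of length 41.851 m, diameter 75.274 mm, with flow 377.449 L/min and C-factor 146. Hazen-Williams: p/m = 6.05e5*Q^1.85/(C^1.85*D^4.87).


Q^1.85 = 58504
C^1.85 = 10094
D^4.87 = 1.3780e+09
p/m = 0.0025447 bar/m
p_total = 0.0025447 * 41.851 = 0.10650 bar

0.10650 bar


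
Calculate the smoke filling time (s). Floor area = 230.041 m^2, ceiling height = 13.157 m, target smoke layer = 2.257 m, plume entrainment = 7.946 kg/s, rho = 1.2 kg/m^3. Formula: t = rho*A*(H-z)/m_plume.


H - z = 10.9 m
t = 1.2 * 230.041 * 10.9 / 7.946 = 378.67 s

378.67 s


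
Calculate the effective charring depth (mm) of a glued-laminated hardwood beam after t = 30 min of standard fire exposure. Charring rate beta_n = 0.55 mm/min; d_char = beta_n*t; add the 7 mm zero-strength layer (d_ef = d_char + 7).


d_char = 0.55 * 30 = 16.5 mm
d_ef = 16.5 + 1.0*7 = 23.5 mm

23.5 mm


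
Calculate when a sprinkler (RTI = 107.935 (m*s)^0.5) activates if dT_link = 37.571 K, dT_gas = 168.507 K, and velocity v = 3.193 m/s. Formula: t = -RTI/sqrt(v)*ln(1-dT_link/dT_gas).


dT_link/dT_gas = 0.22296
ln(1 - 0.22296) = -0.25227
t = -107.935 / sqrt(3.193) * -0.25227 = 15.238 s

15.238 s


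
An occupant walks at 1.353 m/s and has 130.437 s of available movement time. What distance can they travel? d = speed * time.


d = 1.353 * 130.437 = 176.48 m

176.48 m


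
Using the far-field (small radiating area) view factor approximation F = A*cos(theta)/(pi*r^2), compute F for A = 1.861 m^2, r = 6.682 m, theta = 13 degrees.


cos(13 deg) = 0.97437
pi*r^2 = 140.27
F = 1.861 * 0.97437 / 140.27 = 0.012927

0.012927


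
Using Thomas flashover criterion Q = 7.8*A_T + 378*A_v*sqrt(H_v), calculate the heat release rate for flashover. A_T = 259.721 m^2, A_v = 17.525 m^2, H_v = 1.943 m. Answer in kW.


7.8*A_T = 2025.8
sqrt(H_v) = 1.3939
378*A_v*sqrt(H_v) = 9233.9
Q = 2025.8 + 9233.9 = 11260 kW

11260 kW


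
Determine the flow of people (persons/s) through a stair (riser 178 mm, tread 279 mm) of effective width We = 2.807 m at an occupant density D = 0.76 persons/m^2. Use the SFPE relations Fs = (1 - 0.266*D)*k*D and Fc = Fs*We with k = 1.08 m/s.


1 - 0.266*D = 1 - 0.266*0.76 = 0.79784
Fs = 0.79784 * 1.08 * 0.76 = 0.65487 persons/(s*m)
Fc = 0.65487 * 2.807 = 1.8382 persons/s

1.8382 persons/s


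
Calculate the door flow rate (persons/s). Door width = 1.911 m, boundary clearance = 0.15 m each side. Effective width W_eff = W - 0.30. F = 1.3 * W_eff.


W_eff = 1.911 - 0.30 = 1.611 m
F = 1.3 * 1.611 = 2.0943 persons/s

2.0943 persons/s


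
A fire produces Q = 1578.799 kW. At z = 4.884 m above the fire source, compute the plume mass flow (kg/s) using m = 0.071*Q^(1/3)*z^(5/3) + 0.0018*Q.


Q^(1/3) = 11.644
z^(5/3) = 14.059
First term = 0.071 * 11.644 * 14.059 = 11.623
Second term = 0.0018 * 1578.799 = 2.8418
m = 14.465 kg/s

14.465 kg/s


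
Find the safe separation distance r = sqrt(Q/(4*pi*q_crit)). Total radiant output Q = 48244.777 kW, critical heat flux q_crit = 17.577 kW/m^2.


4*pi*q_crit = 220.88
Q/(4*pi*q_crit) = 218.42
r = sqrt(218.42) = 14.779 m

14.779 m


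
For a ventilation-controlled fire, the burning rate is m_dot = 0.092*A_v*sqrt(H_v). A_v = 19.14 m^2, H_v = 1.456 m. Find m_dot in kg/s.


sqrt(H_v) = 1.2066
m_dot = 0.092 * 19.14 * 1.2066 = 2.1248 kg/s

2.1248 kg/s


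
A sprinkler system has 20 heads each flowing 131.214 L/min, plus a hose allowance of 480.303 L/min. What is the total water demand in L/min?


Sprinkler demand = 20 * 131.214 = 2624.28 L/min
Total = 2624.28 + 480.303 = 3104.583 L/min

3104.583 L/min


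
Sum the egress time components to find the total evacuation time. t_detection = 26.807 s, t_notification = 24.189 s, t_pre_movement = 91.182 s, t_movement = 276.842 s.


Total = 26.807 + 24.189 + 91.182 + 276.842 = 419.02 s

419.02 s


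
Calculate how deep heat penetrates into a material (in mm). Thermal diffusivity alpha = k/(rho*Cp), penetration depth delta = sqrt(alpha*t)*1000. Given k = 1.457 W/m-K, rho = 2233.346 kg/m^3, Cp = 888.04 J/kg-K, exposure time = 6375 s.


alpha = 1.457 / (2233.346 * 888.04) = 7.3463e-07 m^2/s
alpha * t = 0.0046833
delta = sqrt(0.0046833) * 1000 = 68.435 mm

68.435 mm


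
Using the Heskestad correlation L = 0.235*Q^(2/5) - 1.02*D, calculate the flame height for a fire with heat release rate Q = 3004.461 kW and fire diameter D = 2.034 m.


Q^(2/5) = 24.610
0.235 * Q^(2/5) = 5.7833
1.02 * D = 2.0747
L = 3.7086 m

3.7086 m


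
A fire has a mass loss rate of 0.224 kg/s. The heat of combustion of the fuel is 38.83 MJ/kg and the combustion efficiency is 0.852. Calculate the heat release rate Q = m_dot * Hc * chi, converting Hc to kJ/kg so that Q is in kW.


Hc = 38.83 MJ/kg = 38.83 * 1000 kJ/kg = 38830 kJ/kg
Q = 0.224 kg/s * 38830 kJ/kg * 0.852 = 7410.6 kW

7410.6 kW


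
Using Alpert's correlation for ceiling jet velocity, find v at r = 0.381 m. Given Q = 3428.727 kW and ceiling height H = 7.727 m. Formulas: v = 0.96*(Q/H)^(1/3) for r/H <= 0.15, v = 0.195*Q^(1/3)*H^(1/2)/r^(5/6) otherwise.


r/H = 0.381 / 7.727 = 0.049308
r/H <= 0.15, so v = 0.96*(Q/H)^(1/3)
Q/H = 443.73
(Q/H)^(1/3) = 7.6274
v = 0.96 * 7.6274 = 7.3223 m/s

7.3223 m/s


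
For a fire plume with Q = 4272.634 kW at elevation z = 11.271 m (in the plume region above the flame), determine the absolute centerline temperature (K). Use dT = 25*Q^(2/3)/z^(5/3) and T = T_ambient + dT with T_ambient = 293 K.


Q^(2/3) = 263.31
z^(5/3) = 56.659
dT = 25 * 263.31 / 56.659 = 116.18 K
T = 293 + 116.18 = 409.18 K

409.18 K


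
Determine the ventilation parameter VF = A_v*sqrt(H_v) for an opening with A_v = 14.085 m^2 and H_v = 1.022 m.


sqrt(H_v) = 1.0109
VF = 14.085 * 1.0109 = 14.239 m^(5/2)

14.239 m^(5/2)


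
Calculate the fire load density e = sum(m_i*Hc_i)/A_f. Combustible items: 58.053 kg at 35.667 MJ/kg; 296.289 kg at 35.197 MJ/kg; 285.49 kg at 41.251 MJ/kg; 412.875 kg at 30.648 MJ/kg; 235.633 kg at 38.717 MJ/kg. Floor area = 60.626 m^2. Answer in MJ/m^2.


Total energy = 58.053*35.667 + 296.289*35.197 + 285.49*41.251 + 412.875*30.648 + 235.633*38.717
= 2070.576 + 10428.48 + 11776.75 + 12653.793 + 9123.003
= 46052.60 MJ
e = 46052.60 / 60.626 = 759.62 MJ/m^2

759.62 MJ/m^2


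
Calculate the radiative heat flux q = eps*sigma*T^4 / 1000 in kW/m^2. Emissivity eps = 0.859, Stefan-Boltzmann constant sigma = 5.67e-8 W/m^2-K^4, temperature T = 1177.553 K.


T^4 = 1.9227e+12
q = 0.859 * 5.67e-8 * 1.9227e+12 / 1000 = 93.648 kW/m^2

93.648 kW/m^2


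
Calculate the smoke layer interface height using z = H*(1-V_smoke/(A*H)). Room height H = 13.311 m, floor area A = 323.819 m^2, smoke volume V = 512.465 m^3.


V/(A*H) = 0.11889
1 - 0.11889 = 0.88111
z = 13.311 * 0.88111 = 11.728 m

11.728 m


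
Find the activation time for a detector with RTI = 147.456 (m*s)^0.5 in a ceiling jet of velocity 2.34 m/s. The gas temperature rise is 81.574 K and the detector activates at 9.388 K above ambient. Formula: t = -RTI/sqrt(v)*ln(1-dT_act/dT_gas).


dT_act/dT_gas = 0.11509
ln(1 - 0.11509) = -0.12226
t = -147.456 / sqrt(2.34) * -0.12226 = 11.786 s

11.786 s


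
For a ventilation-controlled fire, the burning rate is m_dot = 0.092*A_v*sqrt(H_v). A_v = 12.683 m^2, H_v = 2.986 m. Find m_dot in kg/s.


sqrt(H_v) = 1.7280
m_dot = 0.092 * 12.683 * 1.7280 = 2.0163 kg/s

2.0163 kg/s


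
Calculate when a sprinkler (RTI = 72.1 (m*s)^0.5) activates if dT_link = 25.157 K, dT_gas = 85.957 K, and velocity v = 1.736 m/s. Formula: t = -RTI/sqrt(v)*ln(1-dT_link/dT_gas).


dT_link/dT_gas = 0.29267
ln(1 - 0.29267) = -0.34626
t = -72.1 / sqrt(1.736) * -0.34626 = 18.948 s

18.948 s


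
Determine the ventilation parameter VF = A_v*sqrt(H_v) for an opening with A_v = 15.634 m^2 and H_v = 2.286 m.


sqrt(H_v) = 1.5120
VF = 15.634 * 1.5120 = 23.638 m^(5/2)

23.638 m^(5/2)


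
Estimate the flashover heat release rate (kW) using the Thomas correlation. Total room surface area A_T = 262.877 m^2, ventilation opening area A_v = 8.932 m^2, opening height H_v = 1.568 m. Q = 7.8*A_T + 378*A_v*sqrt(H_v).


7.8*A_T = 2050.4
sqrt(H_v) = 1.2522
378*A_v*sqrt(H_v) = 4227.8
Q = 2050.4 + 4227.8 = 6278.2 kW

6278.2 kW


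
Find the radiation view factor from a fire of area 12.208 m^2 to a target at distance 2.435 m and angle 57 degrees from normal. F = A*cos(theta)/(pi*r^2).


cos(57 deg) = 0.54464
pi*r^2 = 18.627
F = 12.208 * 0.54464 / 18.627 = 0.35695

0.35695


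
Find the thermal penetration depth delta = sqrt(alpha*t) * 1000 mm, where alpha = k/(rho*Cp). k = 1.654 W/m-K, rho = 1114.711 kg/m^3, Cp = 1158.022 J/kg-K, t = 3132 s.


alpha = 1.654 / (1114.711 * 1158.022) = 1.2813e-06 m^2/s
alpha * t = 0.0040131
delta = sqrt(0.0040131) * 1000 = 63.349 mm

63.349 mm


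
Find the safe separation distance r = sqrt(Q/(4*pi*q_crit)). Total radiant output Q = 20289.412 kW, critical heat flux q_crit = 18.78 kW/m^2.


4*pi*q_crit = 236.00
Q/(4*pi*q_crit) = 85.973
r = sqrt(85.973) = 9.2722 m

9.2722 m


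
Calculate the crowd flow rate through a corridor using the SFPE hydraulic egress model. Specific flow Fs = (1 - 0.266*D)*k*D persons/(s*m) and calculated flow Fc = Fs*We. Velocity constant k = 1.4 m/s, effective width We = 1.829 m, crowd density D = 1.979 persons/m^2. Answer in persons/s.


1 - 0.266*D = 1 - 0.266*1.979 = 0.47359
Fs = 0.47359 * 1.4 * 1.979 = 1.3121 persons/(s*m)
Fc = 1.3121 * 1.829 = 2.3999 persons/s

2.3999 persons/s


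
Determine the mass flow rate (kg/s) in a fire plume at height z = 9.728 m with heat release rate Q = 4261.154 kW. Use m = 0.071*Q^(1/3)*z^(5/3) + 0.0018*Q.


Q^(1/3) = 16.212
z^(5/3) = 44.331
First term = 0.071 * 16.212 * 44.331 = 51.028
Second term = 0.0018 * 4261.154 = 7.6701
m = 58.698 kg/s

58.698 kg/s


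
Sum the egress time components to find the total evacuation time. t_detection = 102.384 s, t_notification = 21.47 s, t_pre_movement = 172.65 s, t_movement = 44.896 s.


Total = 102.384 + 21.47 + 172.65 + 44.896 = 341.4 s

341.4 s


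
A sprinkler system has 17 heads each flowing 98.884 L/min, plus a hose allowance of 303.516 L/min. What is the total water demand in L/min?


Sprinkler demand = 17 * 98.884 = 1681.028 L/min
Total = 1681.028 + 303.516 = 1984.544 L/min

1984.544 L/min


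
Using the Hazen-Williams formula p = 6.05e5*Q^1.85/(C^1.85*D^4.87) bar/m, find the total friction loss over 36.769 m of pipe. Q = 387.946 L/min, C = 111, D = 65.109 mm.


Q^1.85 = 61550
C^1.85 = 6079.2
D^4.87 = 6.7988e+08
p/m = 0.0090095 bar/m
p_total = 0.0090095 * 36.769 = 0.33127 bar

0.33127 bar


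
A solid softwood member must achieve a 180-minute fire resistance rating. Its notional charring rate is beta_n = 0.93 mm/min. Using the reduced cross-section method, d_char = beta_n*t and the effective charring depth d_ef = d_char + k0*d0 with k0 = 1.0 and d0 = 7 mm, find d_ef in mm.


d_char = 0.93 * 180 = 167.4 mm
d_ef = 167.4 + 1.0*7 = 174.4 mm

174.4 mm


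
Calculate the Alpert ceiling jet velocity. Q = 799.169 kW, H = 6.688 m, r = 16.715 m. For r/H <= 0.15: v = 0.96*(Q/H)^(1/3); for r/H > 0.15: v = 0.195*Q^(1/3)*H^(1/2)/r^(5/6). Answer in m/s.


r/H = 16.715 / 6.688 = 2.4993
r/H > 0.15, so v = 0.195*Q^(1/3)*H^(1/2)/r^(5/6)
Q^(1/3) = 9.2800
H^(1/2) = 2.5861
r^(5/6) = 10.453
v = 0.195 * 9.2800 * 2.5861 / 10.453 = 0.44769 m/s

0.44769 m/s


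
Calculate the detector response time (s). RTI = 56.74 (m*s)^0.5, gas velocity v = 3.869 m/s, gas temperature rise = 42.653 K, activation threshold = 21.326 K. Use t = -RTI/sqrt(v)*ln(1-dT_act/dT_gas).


dT_act/dT_gas = 0.49999
ln(1 - 0.49999) = -0.69312
t = -56.74 / sqrt(3.869) * -0.69312 = 19.994 s

19.994 s


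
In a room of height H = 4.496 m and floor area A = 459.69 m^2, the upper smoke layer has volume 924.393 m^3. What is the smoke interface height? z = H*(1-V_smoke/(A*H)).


V/(A*H) = 0.44727
1 - 0.44727 = 0.55273
z = 4.496 * 0.55273 = 2.4851 m

2.4851 m


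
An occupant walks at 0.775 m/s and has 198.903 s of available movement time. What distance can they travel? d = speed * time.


d = 0.775 * 198.903 = 154.15 m

154.15 m


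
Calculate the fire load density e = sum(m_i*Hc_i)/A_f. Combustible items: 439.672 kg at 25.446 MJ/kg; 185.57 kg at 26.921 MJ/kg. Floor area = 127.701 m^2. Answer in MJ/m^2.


Total energy = 439.672*25.446 + 185.57*26.921
= 11187.89 + 4995.730
= 16183.62 MJ
e = 16183.62 / 127.701 = 126.73 MJ/m^2

126.73 MJ/m^2


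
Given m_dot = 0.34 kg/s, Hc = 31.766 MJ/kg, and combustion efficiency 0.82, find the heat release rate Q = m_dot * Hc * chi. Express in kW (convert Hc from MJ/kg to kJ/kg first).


Hc = 31.766 MJ/kg = 31.766 * 1000 kJ/kg = 31766 kJ/kg
Q = 0.34 kg/s * 31766 kJ/kg * 0.82 = 8856.4 kW

8856.4 kW


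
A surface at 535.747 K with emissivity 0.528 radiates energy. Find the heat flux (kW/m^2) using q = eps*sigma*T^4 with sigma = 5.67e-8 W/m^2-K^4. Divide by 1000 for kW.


T^4 = 8.2383e+10
q = 0.528 * 5.67e-8 * 8.2383e+10 / 1000 = 2.4664 kW/m^2

2.4664 kW/m^2


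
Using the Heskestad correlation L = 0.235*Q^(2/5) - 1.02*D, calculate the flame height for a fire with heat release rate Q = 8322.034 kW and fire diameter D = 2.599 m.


Q^(2/5) = 36.991
0.235 * Q^(2/5) = 8.6928
1.02 * D = 2.6510
L = 6.0418 m

6.0418 m


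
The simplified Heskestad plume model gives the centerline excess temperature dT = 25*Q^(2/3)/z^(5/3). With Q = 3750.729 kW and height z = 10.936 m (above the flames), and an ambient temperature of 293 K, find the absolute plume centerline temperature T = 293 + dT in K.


Q^(2/3) = 241.40
z^(5/3) = 53.880
dT = 25 * 241.40 / 53.880 = 112.01 K
T = 293 + 112.01 = 405.01 K

405.01 K


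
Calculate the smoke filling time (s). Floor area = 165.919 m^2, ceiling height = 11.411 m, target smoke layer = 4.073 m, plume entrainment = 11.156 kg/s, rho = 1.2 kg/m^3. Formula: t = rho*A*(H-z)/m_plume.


H - z = 7.338 m
t = 1.2 * 165.919 * 7.338 / 11.156 = 130.96 s

130.96 s


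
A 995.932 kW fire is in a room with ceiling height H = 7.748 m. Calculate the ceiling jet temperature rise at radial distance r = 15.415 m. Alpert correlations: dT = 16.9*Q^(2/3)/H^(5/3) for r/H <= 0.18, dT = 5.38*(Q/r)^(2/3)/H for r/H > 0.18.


r/H = 15.415 / 7.748 = 1.9895
r/H > 0.18, so dT = 5.38*(Q/r)^(2/3)/H
Q/r = 64.608
(Q/r)^(2/3) = 16.101
dT = 5.38 * 16.101 / 7.748 = 11.180 K

11.180 K


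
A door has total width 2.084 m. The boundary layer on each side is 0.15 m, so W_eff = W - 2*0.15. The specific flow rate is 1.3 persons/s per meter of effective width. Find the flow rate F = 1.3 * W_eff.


W_eff = 2.084 - 0.30 = 1.784 m
F = 1.3 * 1.784 = 2.3192 persons/s

2.3192 persons/s


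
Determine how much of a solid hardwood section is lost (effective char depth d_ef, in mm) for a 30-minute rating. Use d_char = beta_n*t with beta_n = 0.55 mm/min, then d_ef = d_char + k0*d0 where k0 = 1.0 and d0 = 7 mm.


d_char = 0.55 * 30 = 16.5 mm
d_ef = 16.5 + 1.0*7 = 23.5 mm

23.5 mm


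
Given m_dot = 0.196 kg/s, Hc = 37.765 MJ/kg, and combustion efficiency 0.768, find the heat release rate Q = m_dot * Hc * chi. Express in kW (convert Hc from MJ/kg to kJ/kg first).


Hc = 37.765 MJ/kg = 37.765 * 1000 kJ/kg = 37765 kJ/kg
Q = 0.196 kg/s * 37765 kJ/kg * 0.768 = 5684.7 kW

5684.7 kW


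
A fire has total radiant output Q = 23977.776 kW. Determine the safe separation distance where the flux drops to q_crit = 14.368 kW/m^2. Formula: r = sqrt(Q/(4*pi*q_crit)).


4*pi*q_crit = 180.55
Q/(4*pi*q_crit) = 132.80
r = sqrt(132.80) = 11.524 m

11.524 m


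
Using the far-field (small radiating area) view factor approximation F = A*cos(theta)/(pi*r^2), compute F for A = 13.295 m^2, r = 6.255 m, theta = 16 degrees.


cos(16 deg) = 0.96126
pi*r^2 = 122.91
F = 13.295 * 0.96126 / 122.91 = 0.10397

0.10397


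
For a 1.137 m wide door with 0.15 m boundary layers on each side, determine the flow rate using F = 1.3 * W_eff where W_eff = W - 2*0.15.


W_eff = 1.137 - 0.30 = 0.837 m
F = 1.3 * 0.837 = 1.0881 persons/s

1.0881 persons/s


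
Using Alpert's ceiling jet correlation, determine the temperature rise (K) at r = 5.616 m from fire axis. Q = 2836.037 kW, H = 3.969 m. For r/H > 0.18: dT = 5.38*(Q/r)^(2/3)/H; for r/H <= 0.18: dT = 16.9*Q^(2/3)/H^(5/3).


r/H = 5.616 / 3.969 = 1.4150
r/H > 0.18, so dT = 5.38*(Q/r)^(2/3)/H
Q/r = 504.99
(Q/r)^(2/3) = 63.415
dT = 5.38 * 63.415 / 3.969 = 85.959 K

85.959 K


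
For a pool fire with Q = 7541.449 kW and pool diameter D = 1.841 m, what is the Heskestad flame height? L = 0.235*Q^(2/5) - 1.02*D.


Q^(2/5) = 35.562
0.235 * Q^(2/5) = 8.3570
1.02 * D = 1.8778
L = 6.4792 m

6.4792 m


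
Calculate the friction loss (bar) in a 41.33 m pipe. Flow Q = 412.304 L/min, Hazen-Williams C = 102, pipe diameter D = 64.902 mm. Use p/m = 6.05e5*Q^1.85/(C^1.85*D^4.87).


Q^1.85 = 68889
C^1.85 = 5198.9
D^4.87 = 6.6942e+08
p/m = 0.011976 bar/m
p_total = 0.011976 * 41.33 = 0.49496 bar

0.49496 bar


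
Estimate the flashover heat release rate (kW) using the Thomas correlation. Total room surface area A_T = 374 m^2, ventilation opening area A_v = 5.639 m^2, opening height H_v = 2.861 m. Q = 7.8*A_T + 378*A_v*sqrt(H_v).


7.8*A_T = 2917.2
sqrt(H_v) = 1.6914
378*A_v*sqrt(H_v) = 3605.4
Q = 2917.2 + 3605.4 = 6522.6 kW

6522.6 kW


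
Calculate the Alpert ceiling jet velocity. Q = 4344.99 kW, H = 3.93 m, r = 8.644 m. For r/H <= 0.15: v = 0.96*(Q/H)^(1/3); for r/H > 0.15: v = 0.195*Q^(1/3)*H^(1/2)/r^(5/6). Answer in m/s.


r/H = 8.644 / 3.93 = 2.1995
r/H > 0.15, so v = 0.195*Q^(1/3)*H^(1/2)/r^(5/6)
Q^(1/3) = 16.318
H^(1/2) = 1.9824
r^(5/6) = 6.0339
v = 0.195 * 16.318 * 1.9824 / 6.0339 = 1.0454 m/s

1.0454 m/s


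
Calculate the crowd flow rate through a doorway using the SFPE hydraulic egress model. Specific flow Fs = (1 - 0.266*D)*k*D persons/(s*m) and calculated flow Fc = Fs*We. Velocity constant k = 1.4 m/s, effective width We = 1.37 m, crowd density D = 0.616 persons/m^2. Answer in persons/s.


1 - 0.266*D = 1 - 0.266*0.616 = 0.83614
Fs = 0.83614 * 1.4 * 0.616 = 0.72109 persons/(s*m)
Fc = 0.72109 * 1.37 = 0.98789 persons/s

0.98789 persons/s


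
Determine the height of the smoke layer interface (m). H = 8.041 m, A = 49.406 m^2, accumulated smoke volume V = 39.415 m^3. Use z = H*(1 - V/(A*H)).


V/(A*H) = 0.099214
1 - 0.099214 = 0.90079
z = 8.041 * 0.90079 = 7.2432 m

7.2432 m


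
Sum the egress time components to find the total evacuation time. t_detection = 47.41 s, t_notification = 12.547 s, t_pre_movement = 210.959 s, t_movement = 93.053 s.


Total = 47.41 + 12.547 + 210.959 + 93.053 = 363.969 s

363.969 s


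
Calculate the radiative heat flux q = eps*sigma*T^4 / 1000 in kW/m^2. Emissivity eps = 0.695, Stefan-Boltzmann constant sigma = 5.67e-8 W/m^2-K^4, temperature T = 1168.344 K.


T^4 = 1.8633e+12
q = 0.695 * 5.67e-8 * 1.8633e+12 / 1000 = 73.426 kW/m^2

73.426 kW/m^2


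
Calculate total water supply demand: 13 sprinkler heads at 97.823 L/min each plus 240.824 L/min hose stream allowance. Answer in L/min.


Sprinkler demand = 13 * 97.823 = 1271.699 L/min
Total = 1271.699 + 240.824 = 1512.523 L/min

1512.523 L/min


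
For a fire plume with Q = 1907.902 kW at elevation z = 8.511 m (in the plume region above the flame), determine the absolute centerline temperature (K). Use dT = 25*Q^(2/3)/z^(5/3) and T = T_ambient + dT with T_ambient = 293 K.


Q^(2/3) = 153.83
z^(5/3) = 35.479
dT = 25 * 153.83 / 35.479 = 108.40 K
T = 293 + 108.40 = 401.40 K

401.40 K


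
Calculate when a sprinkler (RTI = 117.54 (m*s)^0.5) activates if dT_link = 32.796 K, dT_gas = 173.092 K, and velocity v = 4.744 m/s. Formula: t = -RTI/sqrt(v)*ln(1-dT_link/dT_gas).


dT_link/dT_gas = 0.18947
ln(1 - 0.18947) = -0.21007
t = -117.54 / sqrt(4.744) * -0.21007 = 11.336 s

11.336 s


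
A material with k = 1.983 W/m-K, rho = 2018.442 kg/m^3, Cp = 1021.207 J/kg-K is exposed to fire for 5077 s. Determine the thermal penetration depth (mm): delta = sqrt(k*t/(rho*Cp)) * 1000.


alpha = 1.983 / (2018.442 * 1021.207) = 9.6204e-07 m^2/s
alpha * t = 0.0048843
delta = sqrt(0.0048843) * 1000 = 69.888 mm

69.888 mm


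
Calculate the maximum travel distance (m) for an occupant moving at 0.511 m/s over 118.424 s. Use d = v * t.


d = 0.511 * 118.424 = 60.515 m

60.515 m


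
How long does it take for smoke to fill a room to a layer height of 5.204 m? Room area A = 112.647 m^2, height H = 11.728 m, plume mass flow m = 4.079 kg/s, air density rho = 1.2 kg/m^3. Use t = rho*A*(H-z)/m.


H - z = 6.524 m
t = 1.2 * 112.647 * 6.524 / 4.079 = 216.20 s

216.20 s


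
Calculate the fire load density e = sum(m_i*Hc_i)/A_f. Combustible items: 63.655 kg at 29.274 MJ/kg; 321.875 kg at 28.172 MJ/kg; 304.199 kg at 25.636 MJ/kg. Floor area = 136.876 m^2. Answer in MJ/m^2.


Total energy = 63.655*29.274 + 321.875*28.172 + 304.199*25.636
= 1863.436 + 9067.863 + 7798.446
= 18729.74 MJ
e = 18729.74 / 136.876 = 136.84 MJ/m^2

136.84 MJ/m^2


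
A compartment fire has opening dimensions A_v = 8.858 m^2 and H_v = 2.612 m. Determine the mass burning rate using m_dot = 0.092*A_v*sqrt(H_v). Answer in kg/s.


sqrt(H_v) = 1.6162
m_dot = 0.092 * 8.858 * 1.6162 = 1.3171 kg/s

1.3171 kg/s


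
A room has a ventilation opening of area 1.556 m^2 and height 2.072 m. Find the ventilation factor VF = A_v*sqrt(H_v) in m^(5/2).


sqrt(H_v) = 1.4394
VF = 1.556 * 1.4394 = 2.2398 m^(5/2)

2.2398 m^(5/2)


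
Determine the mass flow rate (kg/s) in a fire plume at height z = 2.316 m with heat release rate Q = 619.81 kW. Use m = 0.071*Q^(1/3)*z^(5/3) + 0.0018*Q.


Q^(1/3) = 8.5261
z^(5/3) = 4.0541
First term = 0.071 * 8.5261 * 4.0541 = 2.4542
Second term = 0.0018 * 619.81 = 1.1157
m = 3.5699 kg/s

3.5699 kg/s


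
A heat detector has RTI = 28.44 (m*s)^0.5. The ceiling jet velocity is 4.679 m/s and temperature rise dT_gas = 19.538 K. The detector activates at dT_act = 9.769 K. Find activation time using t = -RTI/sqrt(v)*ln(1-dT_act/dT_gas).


dT_act/dT_gas = 0.5
ln(1 - 0.5) = -0.69315
t = -28.44 / sqrt(4.679) * -0.69315 = 9.1134 s

9.1134 s


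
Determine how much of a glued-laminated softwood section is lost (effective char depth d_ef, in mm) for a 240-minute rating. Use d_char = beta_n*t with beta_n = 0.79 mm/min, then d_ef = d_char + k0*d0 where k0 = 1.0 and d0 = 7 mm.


d_char = 0.79 * 240 = 189.6 mm
d_ef = 189.6 + 1.0*7 = 196.6 mm

196.6 mm


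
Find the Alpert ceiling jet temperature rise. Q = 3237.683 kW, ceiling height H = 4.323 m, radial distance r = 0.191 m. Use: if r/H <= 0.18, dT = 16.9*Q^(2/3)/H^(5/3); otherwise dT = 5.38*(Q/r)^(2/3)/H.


r/H = 0.191 / 4.323 = 0.044182
r/H <= 0.18, so dT = 16.9*Q^(2/3)/H^(5/3)
Q^(2/3) = 218.85
H^(5/3) = 11.472
dT = 16.9 * 218.85 / 11.472 = 322.40 K

322.40 K


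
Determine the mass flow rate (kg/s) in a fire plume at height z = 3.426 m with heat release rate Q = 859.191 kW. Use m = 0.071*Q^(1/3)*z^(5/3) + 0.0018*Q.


Q^(1/3) = 9.5067
z^(5/3) = 7.7860
First term = 0.071 * 9.5067 * 7.7860 = 5.2553
Second term = 0.0018 * 859.191 = 1.5465
m = 6.8019 kg/s

6.8019 kg/s


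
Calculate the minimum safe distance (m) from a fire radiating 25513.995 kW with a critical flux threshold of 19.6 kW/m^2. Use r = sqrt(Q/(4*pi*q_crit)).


4*pi*q_crit = 246.30
Q/(4*pi*q_crit) = 103.59
r = sqrt(103.59) = 10.178 m

10.178 m


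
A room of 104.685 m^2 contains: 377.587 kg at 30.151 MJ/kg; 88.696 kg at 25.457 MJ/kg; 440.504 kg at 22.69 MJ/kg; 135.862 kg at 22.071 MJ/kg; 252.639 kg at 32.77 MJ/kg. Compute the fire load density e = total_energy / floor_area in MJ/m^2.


Total energy = 377.587*30.151 + 88.696*25.457 + 440.504*22.69 + 135.862*22.071 + 252.639*32.77
= 11384.63 + 2257.934 + 9995.036 + 2998.610 + 8278.980
= 34915.19 MJ
e = 34915.19 / 104.685 = 333.53 MJ/m^2

333.53 MJ/m^2


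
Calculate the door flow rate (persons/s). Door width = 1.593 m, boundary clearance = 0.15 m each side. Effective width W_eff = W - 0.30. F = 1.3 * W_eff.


W_eff = 1.593 - 0.30 = 1.293 m
F = 1.3 * 1.293 = 1.6809 persons/s

1.6809 persons/s


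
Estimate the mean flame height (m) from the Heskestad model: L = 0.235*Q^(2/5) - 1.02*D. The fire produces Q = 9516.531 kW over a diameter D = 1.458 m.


Q^(2/5) = 39.029
0.235 * Q^(2/5) = 9.1719
1.02 * D = 1.4872
L = 7.6847 m

7.6847 m


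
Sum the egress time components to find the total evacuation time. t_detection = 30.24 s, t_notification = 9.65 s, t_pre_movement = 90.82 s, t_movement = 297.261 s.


Total = 30.24 + 9.65 + 90.82 + 297.261 = 427.971 s

427.971 s


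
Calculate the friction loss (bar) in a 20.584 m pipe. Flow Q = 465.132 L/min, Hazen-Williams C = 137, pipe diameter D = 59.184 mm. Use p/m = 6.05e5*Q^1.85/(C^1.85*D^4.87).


Q^1.85 = 86103
C^1.85 = 8972.9
D^4.87 = 4.2720e+08
p/m = 0.013589 bar/m
p_total = 0.013589 * 20.584 = 0.27973 bar

0.27973 bar


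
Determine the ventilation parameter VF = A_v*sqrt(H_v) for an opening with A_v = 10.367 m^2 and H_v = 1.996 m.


sqrt(H_v) = 1.4128
VF = 10.367 * 1.4128 = 14.646 m^(5/2)

14.646 m^(5/2)


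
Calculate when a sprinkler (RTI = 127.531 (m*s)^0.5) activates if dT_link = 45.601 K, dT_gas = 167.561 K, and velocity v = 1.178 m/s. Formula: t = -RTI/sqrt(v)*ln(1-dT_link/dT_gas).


dT_link/dT_gas = 0.27215
ln(1 - 0.27215) = -0.31765
t = -127.531 / sqrt(1.178) * -0.31765 = 37.325 s

37.325 s


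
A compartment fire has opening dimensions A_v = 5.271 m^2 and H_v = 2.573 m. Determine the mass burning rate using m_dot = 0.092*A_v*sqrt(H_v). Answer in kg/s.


sqrt(H_v) = 1.6041
m_dot = 0.092 * 5.271 * 1.6041 = 0.77786 kg/s

0.77786 kg/s


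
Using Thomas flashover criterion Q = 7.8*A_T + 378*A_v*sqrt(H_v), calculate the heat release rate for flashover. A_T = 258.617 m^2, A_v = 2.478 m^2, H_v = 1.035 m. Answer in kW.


7.8*A_T = 2017.2
sqrt(H_v) = 1.0173
378*A_v*sqrt(H_v) = 952.93
Q = 2017.2 + 952.93 = 2970.1 kW

2970.1 kW


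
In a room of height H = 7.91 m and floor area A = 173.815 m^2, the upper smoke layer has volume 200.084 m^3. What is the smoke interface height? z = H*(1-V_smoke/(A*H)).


V/(A*H) = 0.14553
1 - 0.14553 = 0.85447
z = 7.91 * 0.85447 = 6.7589 m

6.7589 m


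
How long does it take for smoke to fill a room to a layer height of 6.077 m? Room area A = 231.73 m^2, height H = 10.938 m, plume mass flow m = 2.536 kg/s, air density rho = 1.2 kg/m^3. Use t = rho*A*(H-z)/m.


H - z = 4.861 m
t = 1.2 * 231.73 * 4.861 / 2.536 = 533.02 s

533.02 s


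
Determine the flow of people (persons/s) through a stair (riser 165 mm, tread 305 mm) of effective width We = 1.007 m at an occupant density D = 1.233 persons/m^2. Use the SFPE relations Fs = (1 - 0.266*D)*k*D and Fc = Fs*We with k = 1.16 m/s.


1 - 0.266*D = 1 - 0.266*1.233 = 0.67202
Fs = 0.67202 * 1.16 * 1.233 = 0.96118 persons/(s*m)
Fc = 0.96118 * 1.007 = 0.96791 persons/s

0.96791 persons/s


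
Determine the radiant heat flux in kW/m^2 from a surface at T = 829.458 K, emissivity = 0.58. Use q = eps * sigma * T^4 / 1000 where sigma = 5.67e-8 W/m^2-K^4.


T^4 = 4.7334e+11
q = 0.58 * 5.67e-8 * 4.7334e+11 / 1000 = 15.566 kW/m^2

15.566 kW/m^2


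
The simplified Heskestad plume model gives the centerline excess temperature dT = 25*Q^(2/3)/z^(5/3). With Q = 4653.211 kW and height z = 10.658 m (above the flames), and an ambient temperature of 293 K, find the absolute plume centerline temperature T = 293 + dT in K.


Q^(2/3) = 278.72
z^(5/3) = 51.617
dT = 25 * 278.72 / 51.617 = 134.99 K
T = 293 + 134.99 = 427.99 K

427.99 K


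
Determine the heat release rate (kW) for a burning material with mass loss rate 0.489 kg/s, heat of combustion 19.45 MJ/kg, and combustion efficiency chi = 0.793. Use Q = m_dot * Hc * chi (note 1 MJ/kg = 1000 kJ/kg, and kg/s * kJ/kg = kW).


Hc = 19.45 MJ/kg = 19.45 * 1000 kJ/kg = 19450 kJ/kg
Q = 0.489 kg/s * 19450 kJ/kg * 0.793 = 7542.3 kW

7542.3 kW


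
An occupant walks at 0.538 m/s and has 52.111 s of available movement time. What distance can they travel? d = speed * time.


d = 0.538 * 52.111 = 28.036 m

28.036 m


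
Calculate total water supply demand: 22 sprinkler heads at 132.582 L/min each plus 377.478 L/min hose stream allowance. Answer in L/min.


Sprinkler demand = 22 * 132.582 = 2916.804 L/min
Total = 2916.804 + 377.478 = 3294.282 L/min

3294.282 L/min


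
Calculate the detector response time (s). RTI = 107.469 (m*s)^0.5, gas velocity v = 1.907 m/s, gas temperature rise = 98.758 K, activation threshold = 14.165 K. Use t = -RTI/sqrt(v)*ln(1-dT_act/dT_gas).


dT_act/dT_gas = 0.14343
ln(1 - 0.14343) = -0.15482
t = -107.469 / sqrt(1.907) * -0.15482 = 12.049 s

12.049 s


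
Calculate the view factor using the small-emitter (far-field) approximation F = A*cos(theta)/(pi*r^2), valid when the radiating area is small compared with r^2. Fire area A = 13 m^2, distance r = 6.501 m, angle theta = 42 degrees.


cos(42 deg) = 0.74314
pi*r^2 = 132.77
F = 13 * 0.74314 / 132.77 = 0.072762

0.072762


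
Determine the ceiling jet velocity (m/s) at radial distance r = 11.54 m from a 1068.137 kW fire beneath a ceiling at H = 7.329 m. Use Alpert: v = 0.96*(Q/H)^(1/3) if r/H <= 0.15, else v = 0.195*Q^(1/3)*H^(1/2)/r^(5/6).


r/H = 11.54 / 7.329 = 1.5746
r/H > 0.15, so v = 0.195*Q^(1/3)*H^(1/2)/r^(5/6)
Q^(1/3) = 10.222
H^(1/2) = 2.7072
r^(5/6) = 7.6766
v = 0.195 * 10.222 * 2.7072 / 7.6766 = 0.70296 m/s

0.70296 m/s


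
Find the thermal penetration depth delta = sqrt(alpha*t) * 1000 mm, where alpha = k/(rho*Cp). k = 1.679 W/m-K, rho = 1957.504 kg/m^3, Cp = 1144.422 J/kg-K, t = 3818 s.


alpha = 1.679 / (1957.504 * 1144.422) = 7.4948e-07 m^2/s
alpha * t = 0.0028615
delta = sqrt(0.0028615) * 1000 = 53.493 mm

53.493 mm


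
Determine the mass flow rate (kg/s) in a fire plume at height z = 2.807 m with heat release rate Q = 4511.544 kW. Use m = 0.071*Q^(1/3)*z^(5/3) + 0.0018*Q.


Q^(1/3) = 16.524
z^(5/3) = 5.5856
First term = 0.071 * 16.524 * 5.5856 = 6.5530
Second term = 0.0018 * 4511.544 = 8.1208
m = 14.674 kg/s

14.674 kg/s


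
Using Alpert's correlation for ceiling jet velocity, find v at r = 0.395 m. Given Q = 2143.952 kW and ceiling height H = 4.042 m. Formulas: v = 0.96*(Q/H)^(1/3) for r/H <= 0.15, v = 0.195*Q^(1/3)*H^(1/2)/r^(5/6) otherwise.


r/H = 0.395 / 4.042 = 0.097724
r/H <= 0.15, so v = 0.96*(Q/H)^(1/3)
Q/H = 530.42
(Q/H)^(1/3) = 8.0948
v = 0.96 * 8.0948 = 7.7710 m/s

7.7710 m/s


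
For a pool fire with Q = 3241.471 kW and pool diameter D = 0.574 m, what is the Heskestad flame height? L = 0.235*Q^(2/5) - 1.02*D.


Q^(2/5) = 25.369
0.235 * Q^(2/5) = 5.9616
1.02 * D = 0.58548
L = 5.3761 m

5.3761 m


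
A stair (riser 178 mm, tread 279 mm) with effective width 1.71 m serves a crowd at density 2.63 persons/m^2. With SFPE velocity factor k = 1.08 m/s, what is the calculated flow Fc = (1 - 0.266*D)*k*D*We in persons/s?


1 - 0.266*D = 1 - 0.266*2.63 = 0.30042
Fs = 0.30042 * 1.08 * 2.63 = 0.85331 persons/(s*m)
Fc = 0.85331 * 1.71 = 1.4592 persons/s

1.4592 persons/s


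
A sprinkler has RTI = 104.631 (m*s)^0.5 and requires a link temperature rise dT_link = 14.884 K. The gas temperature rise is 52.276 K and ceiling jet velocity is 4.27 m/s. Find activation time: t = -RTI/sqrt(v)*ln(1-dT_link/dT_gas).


dT_link/dT_gas = 0.28472
ln(1 - 0.28472) = -0.33508
t = -104.631 / sqrt(4.27) * -0.33508 = 16.967 s

16.967 s


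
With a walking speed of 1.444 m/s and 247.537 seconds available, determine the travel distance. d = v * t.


d = 1.444 * 247.537 = 357.44 m

357.44 m


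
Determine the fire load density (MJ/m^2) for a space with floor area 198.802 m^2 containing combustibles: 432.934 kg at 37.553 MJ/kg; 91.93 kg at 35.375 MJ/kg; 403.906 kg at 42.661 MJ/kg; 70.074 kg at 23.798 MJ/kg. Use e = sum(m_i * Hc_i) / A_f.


Total energy = 432.934*37.553 + 91.93*35.375 + 403.906*42.661 + 70.074*23.798
= 16257.97 + 3252.024 + 17231.03 + 1667.621
= 38408.65 MJ
e = 38408.65 / 198.802 = 193.20 MJ/m^2

193.20 MJ/m^2


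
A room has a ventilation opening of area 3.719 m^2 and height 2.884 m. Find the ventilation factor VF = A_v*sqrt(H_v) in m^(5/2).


sqrt(H_v) = 1.6982
VF = 3.719 * 1.6982 = 6.3157 m^(5/2)

6.3157 m^(5/2)


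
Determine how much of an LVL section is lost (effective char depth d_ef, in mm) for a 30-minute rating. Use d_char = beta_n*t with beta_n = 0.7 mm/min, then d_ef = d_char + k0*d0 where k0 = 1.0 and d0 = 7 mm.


d_char = 0.7 * 30 = 21 mm
d_ef = 21 + 1.0*7 = 28 mm

28 mm


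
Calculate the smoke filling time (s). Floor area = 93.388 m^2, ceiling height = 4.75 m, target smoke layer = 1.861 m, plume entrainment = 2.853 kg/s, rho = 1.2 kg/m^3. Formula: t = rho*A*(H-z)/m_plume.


H - z = 2.889 m
t = 1.2 * 93.388 * 2.889 / 2.853 = 113.48 s

113.48 s


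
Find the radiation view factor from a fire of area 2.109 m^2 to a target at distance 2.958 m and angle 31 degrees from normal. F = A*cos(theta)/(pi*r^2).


cos(31 deg) = 0.85717
pi*r^2 = 27.488
F = 2.109 * 0.85717 / 27.488 = 0.065765

0.065765


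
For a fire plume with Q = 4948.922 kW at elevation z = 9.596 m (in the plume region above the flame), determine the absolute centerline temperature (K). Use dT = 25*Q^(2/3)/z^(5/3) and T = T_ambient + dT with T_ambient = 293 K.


Q^(2/3) = 290.41
z^(5/3) = 43.333
dT = 25 * 290.41 / 43.333 = 167.54 K
T = 293 + 167.54 = 460.54 K

460.54 K


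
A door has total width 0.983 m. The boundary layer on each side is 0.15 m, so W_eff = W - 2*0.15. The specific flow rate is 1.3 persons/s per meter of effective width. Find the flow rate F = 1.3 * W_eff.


W_eff = 0.983 - 0.30 = 0.683 m
F = 1.3 * 0.683 = 0.88790 persons/s

0.88790 persons/s


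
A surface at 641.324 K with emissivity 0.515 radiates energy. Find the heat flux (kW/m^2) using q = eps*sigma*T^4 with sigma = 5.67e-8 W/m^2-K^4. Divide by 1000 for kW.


T^4 = 1.6916e+11
q = 0.515 * 5.67e-8 * 1.6916e+11 / 1000 = 4.9397 kW/m^2

4.9397 kW/m^2


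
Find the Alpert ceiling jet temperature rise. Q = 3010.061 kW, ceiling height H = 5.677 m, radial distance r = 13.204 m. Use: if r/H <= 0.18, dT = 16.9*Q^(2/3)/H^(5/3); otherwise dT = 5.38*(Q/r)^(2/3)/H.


r/H = 13.204 / 5.677 = 2.3259
r/H > 0.18, so dT = 5.38*(Q/r)^(2/3)/H
Q/r = 227.97
(Q/r)^(2/3) = 37.318
dT = 5.38 * 37.318 / 5.677 = 35.365 K

35.365 K


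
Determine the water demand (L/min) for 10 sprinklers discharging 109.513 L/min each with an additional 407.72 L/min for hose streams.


Sprinkler demand = 10 * 109.513 = 1095.13 L/min
Total = 1095.13 + 407.72 = 1502.85 L/min

1502.85 L/min


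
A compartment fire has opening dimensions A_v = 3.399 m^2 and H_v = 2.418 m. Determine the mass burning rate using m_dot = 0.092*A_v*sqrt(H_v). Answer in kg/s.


sqrt(H_v) = 1.5550
m_dot = 0.092 * 3.399 * 1.5550 = 0.48626 kg/s

0.48626 kg/s


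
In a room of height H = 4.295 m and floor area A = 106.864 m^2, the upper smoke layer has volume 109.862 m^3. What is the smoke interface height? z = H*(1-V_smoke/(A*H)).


V/(A*H) = 0.23936
1 - 0.23936 = 0.76064
z = 4.295 * 0.76064 = 3.2669 m

3.2669 m


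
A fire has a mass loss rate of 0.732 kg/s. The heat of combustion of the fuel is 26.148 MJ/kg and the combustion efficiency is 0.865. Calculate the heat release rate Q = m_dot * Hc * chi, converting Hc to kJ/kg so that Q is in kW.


Hc = 26.148 MJ/kg = 26.148 * 1000 kJ/kg = 26148 kJ/kg
Q = 0.732 kg/s * 26148 kJ/kg * 0.865 = 16556 kW

16556 kW


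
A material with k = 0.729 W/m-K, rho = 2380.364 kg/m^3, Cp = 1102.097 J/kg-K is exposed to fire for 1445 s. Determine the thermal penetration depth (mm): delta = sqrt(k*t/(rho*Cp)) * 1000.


alpha = 0.729 / (2380.364 * 1102.097) = 2.7788e-07 m^2/s
alpha * t = 0.00040154
delta = sqrt(0.00040154) * 1000 = 20.039 mm

20.039 mm


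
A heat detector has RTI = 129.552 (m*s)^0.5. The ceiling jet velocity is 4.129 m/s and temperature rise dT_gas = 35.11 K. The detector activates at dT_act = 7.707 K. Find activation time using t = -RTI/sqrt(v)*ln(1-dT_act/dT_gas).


dT_act/dT_gas = 0.21951
ln(1 - 0.21951) = -0.24783
t = -129.552 / sqrt(4.129) * -0.24783 = 15.801 s

15.801 s


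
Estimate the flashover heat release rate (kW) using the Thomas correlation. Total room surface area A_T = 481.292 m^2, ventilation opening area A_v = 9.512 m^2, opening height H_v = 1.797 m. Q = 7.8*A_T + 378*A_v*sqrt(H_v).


7.8*A_T = 3754.1
sqrt(H_v) = 1.3405
378*A_v*sqrt(H_v) = 4819.9
Q = 3754.1 + 4819.9 = 8574.0 kW

8574.0 kW


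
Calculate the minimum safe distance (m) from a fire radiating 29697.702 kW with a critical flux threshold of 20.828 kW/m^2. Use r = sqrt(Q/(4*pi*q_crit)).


4*pi*q_crit = 261.73
Q/(4*pi*q_crit) = 113.47
r = sqrt(113.47) = 10.652 m

10.652 m


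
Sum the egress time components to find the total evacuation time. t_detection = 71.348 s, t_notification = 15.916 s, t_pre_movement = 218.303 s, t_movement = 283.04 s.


Total = 71.348 + 15.916 + 218.303 + 283.04 = 588.607 s

588.607 s


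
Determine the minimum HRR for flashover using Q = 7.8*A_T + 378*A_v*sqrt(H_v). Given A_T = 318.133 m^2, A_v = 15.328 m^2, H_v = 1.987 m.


7.8*A_T = 2481.4
sqrt(H_v) = 1.4096
378*A_v*sqrt(H_v) = 8167.3
Q = 2481.4 + 8167.3 = 10649 kW

10649 kW


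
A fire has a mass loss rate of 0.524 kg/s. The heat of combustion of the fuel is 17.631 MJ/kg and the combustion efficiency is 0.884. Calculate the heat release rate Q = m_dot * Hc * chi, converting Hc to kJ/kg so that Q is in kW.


Hc = 17.631 MJ/kg = 17.631 * 1000 kJ/kg = 17631 kJ/kg
Q = 0.524 kg/s * 17631 kJ/kg * 0.884 = 8167.0 kW

8167.0 kW


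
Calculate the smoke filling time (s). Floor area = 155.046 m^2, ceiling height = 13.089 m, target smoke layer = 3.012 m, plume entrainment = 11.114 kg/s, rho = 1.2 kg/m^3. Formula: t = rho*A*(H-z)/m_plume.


H - z = 10.077 m
t = 1.2 * 155.046 * 10.077 / 11.114 = 168.70 s

168.70 s


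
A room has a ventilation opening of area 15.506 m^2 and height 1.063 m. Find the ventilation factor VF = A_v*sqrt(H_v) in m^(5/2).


sqrt(H_v) = 1.0310
VF = 15.506 * 1.0310 = 15.987 m^(5/2)

15.987 m^(5/2)


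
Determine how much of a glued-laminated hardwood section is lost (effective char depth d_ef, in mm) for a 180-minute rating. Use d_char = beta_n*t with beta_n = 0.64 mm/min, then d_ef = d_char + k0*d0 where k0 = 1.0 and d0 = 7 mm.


d_char = 0.64 * 180 = 115.2 mm
d_ef = 115.2 + 1.0*7 = 122.2 mm

122.2 mm


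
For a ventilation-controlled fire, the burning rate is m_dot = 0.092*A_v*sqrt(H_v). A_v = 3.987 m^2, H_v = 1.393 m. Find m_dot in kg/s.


sqrt(H_v) = 1.1803
m_dot = 0.092 * 3.987 * 1.1803 = 0.43292 kg/s

0.43292 kg/s
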